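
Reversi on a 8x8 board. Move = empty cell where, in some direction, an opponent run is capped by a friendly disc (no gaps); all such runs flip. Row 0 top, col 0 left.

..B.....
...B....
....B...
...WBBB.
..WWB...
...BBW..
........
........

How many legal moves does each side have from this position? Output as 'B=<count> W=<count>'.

Answer: B=9 W=8

Derivation:
-- B to move --
(2,2): flips 1 -> legal
(2,3): flips 2 -> legal
(3,1): flips 1 -> legal
(3,2): flips 2 -> legal
(4,1): flips 2 -> legal
(4,5): no bracket -> illegal
(4,6): no bracket -> illegal
(5,1): flips 2 -> legal
(5,2): flips 1 -> legal
(5,6): flips 1 -> legal
(6,4): no bracket -> illegal
(6,5): no bracket -> illegal
(6,6): flips 1 -> legal
B mobility = 9
-- W to move --
(0,1): no bracket -> illegal
(0,3): no bracket -> illegal
(0,4): no bracket -> illegal
(1,1): no bracket -> illegal
(1,2): no bracket -> illegal
(1,4): no bracket -> illegal
(1,5): flips 1 -> legal
(2,2): no bracket -> illegal
(2,3): no bracket -> illegal
(2,5): flips 1 -> legal
(2,6): no bracket -> illegal
(2,7): no bracket -> illegal
(3,7): flips 3 -> legal
(4,5): flips 1 -> legal
(4,6): no bracket -> illegal
(4,7): no bracket -> illegal
(5,2): flips 2 -> legal
(6,2): no bracket -> illegal
(6,3): flips 1 -> legal
(6,4): flips 1 -> legal
(6,5): flips 1 -> legal
W mobility = 8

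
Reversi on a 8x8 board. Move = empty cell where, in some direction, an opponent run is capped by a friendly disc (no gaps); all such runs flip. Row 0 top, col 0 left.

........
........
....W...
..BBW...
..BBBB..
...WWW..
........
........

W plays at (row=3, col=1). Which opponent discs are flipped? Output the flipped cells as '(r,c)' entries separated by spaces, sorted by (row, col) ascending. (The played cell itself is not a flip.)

Answer: (3,2) (3,3) (4,2)

Derivation:
Dir NW: first cell '.' (not opp) -> no flip
Dir N: first cell '.' (not opp) -> no flip
Dir NE: first cell '.' (not opp) -> no flip
Dir W: first cell '.' (not opp) -> no flip
Dir E: opp run (3,2) (3,3) capped by W -> flip
Dir SW: first cell '.' (not opp) -> no flip
Dir S: first cell '.' (not opp) -> no flip
Dir SE: opp run (4,2) capped by W -> flip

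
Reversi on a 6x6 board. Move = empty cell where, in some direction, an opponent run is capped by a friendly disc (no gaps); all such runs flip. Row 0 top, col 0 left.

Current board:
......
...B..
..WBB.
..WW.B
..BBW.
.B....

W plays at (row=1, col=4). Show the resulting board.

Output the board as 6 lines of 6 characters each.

Answer: ......
...BW.
..WWB.
..WW.B
..BBW.
.B....

Derivation:
Place W at (1,4); scan 8 dirs for brackets.
Dir NW: first cell '.' (not opp) -> no flip
Dir N: first cell '.' (not opp) -> no flip
Dir NE: first cell '.' (not opp) -> no flip
Dir W: opp run (1,3), next='.' -> no flip
Dir E: first cell '.' (not opp) -> no flip
Dir SW: opp run (2,3) capped by W -> flip
Dir S: opp run (2,4), next='.' -> no flip
Dir SE: first cell '.' (not opp) -> no flip
All flips: (2,3)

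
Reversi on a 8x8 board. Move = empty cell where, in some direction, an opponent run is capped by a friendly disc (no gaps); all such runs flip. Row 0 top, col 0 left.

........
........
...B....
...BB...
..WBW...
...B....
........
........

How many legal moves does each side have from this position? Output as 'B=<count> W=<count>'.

Answer: B=7 W=4

Derivation:
-- B to move --
(3,1): flips 1 -> legal
(3,2): no bracket -> illegal
(3,5): flips 1 -> legal
(4,1): flips 1 -> legal
(4,5): flips 1 -> legal
(5,1): flips 1 -> legal
(5,2): no bracket -> illegal
(5,4): flips 1 -> legal
(5,5): flips 1 -> legal
B mobility = 7
-- W to move --
(1,2): no bracket -> illegal
(1,3): no bracket -> illegal
(1,4): no bracket -> illegal
(2,2): flips 1 -> legal
(2,4): flips 2 -> legal
(2,5): no bracket -> illegal
(3,2): no bracket -> illegal
(3,5): no bracket -> illegal
(4,5): no bracket -> illegal
(5,2): no bracket -> illegal
(5,4): no bracket -> illegal
(6,2): flips 1 -> legal
(6,3): no bracket -> illegal
(6,4): flips 1 -> legal
W mobility = 4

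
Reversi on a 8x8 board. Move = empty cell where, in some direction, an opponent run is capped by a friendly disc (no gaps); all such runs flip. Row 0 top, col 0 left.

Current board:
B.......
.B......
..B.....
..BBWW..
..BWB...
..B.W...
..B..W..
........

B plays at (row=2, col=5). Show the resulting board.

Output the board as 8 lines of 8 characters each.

Answer: B.......
.B......
..B..B..
..BBBW..
..BBB...
..B.W...
..B..W..
........

Derivation:
Place B at (2,5); scan 8 dirs for brackets.
Dir NW: first cell '.' (not opp) -> no flip
Dir N: first cell '.' (not opp) -> no flip
Dir NE: first cell '.' (not opp) -> no flip
Dir W: first cell '.' (not opp) -> no flip
Dir E: first cell '.' (not opp) -> no flip
Dir SW: opp run (3,4) (4,3) capped by B -> flip
Dir S: opp run (3,5), next='.' -> no flip
Dir SE: first cell '.' (not opp) -> no flip
All flips: (3,4) (4,3)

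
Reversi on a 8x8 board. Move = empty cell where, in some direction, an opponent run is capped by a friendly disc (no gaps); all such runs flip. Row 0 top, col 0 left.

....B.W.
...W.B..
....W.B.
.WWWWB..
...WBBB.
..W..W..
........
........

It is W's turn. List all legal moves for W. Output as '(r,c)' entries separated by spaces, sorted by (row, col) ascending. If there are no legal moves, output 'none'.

Answer: (2,5) (3,6) (3,7) (4,7) (5,4) (5,6) (5,7)

Derivation:
(0,3): no bracket -> illegal
(0,5): no bracket -> illegal
(1,4): no bracket -> illegal
(1,6): no bracket -> illegal
(1,7): no bracket -> illegal
(2,5): flips 2 -> legal
(2,7): no bracket -> illegal
(3,6): flips 1 -> legal
(3,7): flips 1 -> legal
(4,7): flips 3 -> legal
(5,3): no bracket -> illegal
(5,4): flips 1 -> legal
(5,6): flips 1 -> legal
(5,7): flips 2 -> legal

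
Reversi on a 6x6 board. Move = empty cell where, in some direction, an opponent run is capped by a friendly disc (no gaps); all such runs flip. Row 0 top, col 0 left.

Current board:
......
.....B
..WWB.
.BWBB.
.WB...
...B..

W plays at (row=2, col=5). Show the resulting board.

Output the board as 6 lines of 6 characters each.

Place W at (2,5); scan 8 dirs for brackets.
Dir NW: first cell '.' (not opp) -> no flip
Dir N: opp run (1,5), next='.' -> no flip
Dir NE: edge -> no flip
Dir W: opp run (2,4) capped by W -> flip
Dir E: edge -> no flip
Dir SW: opp run (3,4), next='.' -> no flip
Dir S: first cell '.' (not opp) -> no flip
Dir SE: edge -> no flip
All flips: (2,4)

Answer: ......
.....B
..WWWW
.BWBB.
.WB...
...B..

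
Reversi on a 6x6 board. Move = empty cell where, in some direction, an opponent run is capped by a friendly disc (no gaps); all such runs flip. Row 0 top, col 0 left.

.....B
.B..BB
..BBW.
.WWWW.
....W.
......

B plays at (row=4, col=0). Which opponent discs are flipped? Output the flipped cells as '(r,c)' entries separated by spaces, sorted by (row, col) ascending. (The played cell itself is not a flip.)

Answer: (3,1)

Derivation:
Dir NW: edge -> no flip
Dir N: first cell '.' (not opp) -> no flip
Dir NE: opp run (3,1) capped by B -> flip
Dir W: edge -> no flip
Dir E: first cell '.' (not opp) -> no flip
Dir SW: edge -> no flip
Dir S: first cell '.' (not opp) -> no flip
Dir SE: first cell '.' (not opp) -> no flip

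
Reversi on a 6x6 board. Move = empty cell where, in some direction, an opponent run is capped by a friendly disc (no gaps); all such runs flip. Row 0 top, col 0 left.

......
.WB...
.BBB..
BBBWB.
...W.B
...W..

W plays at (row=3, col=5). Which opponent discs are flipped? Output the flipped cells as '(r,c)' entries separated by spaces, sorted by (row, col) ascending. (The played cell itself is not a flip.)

Answer: (3,4)

Derivation:
Dir NW: first cell '.' (not opp) -> no flip
Dir N: first cell '.' (not opp) -> no flip
Dir NE: edge -> no flip
Dir W: opp run (3,4) capped by W -> flip
Dir E: edge -> no flip
Dir SW: first cell '.' (not opp) -> no flip
Dir S: opp run (4,5), next='.' -> no flip
Dir SE: edge -> no flip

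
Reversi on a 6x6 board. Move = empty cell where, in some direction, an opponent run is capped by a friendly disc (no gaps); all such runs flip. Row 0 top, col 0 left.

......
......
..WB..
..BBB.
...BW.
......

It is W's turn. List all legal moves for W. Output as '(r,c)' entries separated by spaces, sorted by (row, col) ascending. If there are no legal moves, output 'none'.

Answer: (2,4) (4,2)

Derivation:
(1,2): no bracket -> illegal
(1,3): no bracket -> illegal
(1,4): no bracket -> illegal
(2,1): no bracket -> illegal
(2,4): flips 2 -> legal
(2,5): no bracket -> illegal
(3,1): no bracket -> illegal
(3,5): no bracket -> illegal
(4,1): no bracket -> illegal
(4,2): flips 2 -> legal
(4,5): no bracket -> illegal
(5,2): no bracket -> illegal
(5,3): no bracket -> illegal
(5,4): no bracket -> illegal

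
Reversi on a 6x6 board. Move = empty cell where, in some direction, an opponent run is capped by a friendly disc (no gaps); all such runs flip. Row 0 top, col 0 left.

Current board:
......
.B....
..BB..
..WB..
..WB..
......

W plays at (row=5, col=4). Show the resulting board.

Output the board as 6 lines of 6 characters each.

Answer: ......
.B....
..BB..
..WB..
..WW..
....W.

Derivation:
Place W at (5,4); scan 8 dirs for brackets.
Dir NW: opp run (4,3) capped by W -> flip
Dir N: first cell '.' (not opp) -> no flip
Dir NE: first cell '.' (not opp) -> no flip
Dir W: first cell '.' (not opp) -> no flip
Dir E: first cell '.' (not opp) -> no flip
Dir SW: edge -> no flip
Dir S: edge -> no flip
Dir SE: edge -> no flip
All flips: (4,3)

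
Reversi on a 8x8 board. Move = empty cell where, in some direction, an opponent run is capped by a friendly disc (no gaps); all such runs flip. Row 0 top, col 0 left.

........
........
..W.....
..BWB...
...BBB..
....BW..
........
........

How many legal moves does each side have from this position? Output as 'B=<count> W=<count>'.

Answer: B=6 W=4

Derivation:
-- B to move --
(1,1): flips 2 -> legal
(1,2): flips 1 -> legal
(1,3): no bracket -> illegal
(2,1): no bracket -> illegal
(2,3): flips 1 -> legal
(2,4): no bracket -> illegal
(3,1): no bracket -> illegal
(4,2): no bracket -> illegal
(4,6): no bracket -> illegal
(5,6): flips 1 -> legal
(6,4): no bracket -> illegal
(6,5): flips 1 -> legal
(6,6): flips 1 -> legal
B mobility = 6
-- W to move --
(2,1): no bracket -> illegal
(2,3): no bracket -> illegal
(2,4): no bracket -> illegal
(2,5): no bracket -> illegal
(3,1): flips 1 -> legal
(3,5): flips 2 -> legal
(3,6): no bracket -> illegal
(4,1): no bracket -> illegal
(4,2): flips 1 -> legal
(4,6): no bracket -> illegal
(5,2): no bracket -> illegal
(5,3): flips 2 -> legal
(5,6): no bracket -> illegal
(6,3): no bracket -> illegal
(6,4): no bracket -> illegal
(6,5): no bracket -> illegal
W mobility = 4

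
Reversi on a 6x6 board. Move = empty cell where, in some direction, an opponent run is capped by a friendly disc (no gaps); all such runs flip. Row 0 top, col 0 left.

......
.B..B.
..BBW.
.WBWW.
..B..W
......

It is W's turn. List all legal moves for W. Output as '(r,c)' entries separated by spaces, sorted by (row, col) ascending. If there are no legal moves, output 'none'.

Answer: (0,0) (0,4) (1,2) (1,3) (2,1) (5,1) (5,3)

Derivation:
(0,0): flips 2 -> legal
(0,1): no bracket -> illegal
(0,2): no bracket -> illegal
(0,3): no bracket -> illegal
(0,4): flips 1 -> legal
(0,5): no bracket -> illegal
(1,0): no bracket -> illegal
(1,2): flips 1 -> legal
(1,3): flips 2 -> legal
(1,5): no bracket -> illegal
(2,0): no bracket -> illegal
(2,1): flips 2 -> legal
(2,5): no bracket -> illegal
(4,1): no bracket -> illegal
(4,3): no bracket -> illegal
(5,1): flips 1 -> legal
(5,2): no bracket -> illegal
(5,3): flips 1 -> legal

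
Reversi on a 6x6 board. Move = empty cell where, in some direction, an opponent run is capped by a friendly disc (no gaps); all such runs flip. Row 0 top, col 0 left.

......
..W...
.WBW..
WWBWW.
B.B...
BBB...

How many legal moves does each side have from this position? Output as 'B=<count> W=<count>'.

-- B to move --
(0,1): no bracket -> illegal
(0,2): flips 1 -> legal
(0,3): no bracket -> illegal
(1,0): flips 1 -> legal
(1,1): no bracket -> illegal
(1,3): no bracket -> illegal
(1,4): flips 1 -> legal
(2,0): flips 3 -> legal
(2,4): flips 2 -> legal
(2,5): no bracket -> illegal
(3,5): flips 2 -> legal
(4,1): no bracket -> illegal
(4,3): no bracket -> illegal
(4,4): flips 1 -> legal
(4,5): no bracket -> illegal
B mobility = 7
-- W to move --
(1,1): flips 1 -> legal
(1,3): flips 1 -> legal
(4,1): flips 1 -> legal
(4,3): flips 1 -> legal
(5,3): flips 1 -> legal
W mobility = 5

Answer: B=7 W=5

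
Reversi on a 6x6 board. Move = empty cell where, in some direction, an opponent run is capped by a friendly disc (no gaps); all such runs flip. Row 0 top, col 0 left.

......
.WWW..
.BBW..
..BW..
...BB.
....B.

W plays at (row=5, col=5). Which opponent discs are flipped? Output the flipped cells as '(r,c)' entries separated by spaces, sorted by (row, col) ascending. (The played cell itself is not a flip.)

Dir NW: opp run (4,4) capped by W -> flip
Dir N: first cell '.' (not opp) -> no flip
Dir NE: edge -> no flip
Dir W: opp run (5,4), next='.' -> no flip
Dir E: edge -> no flip
Dir SW: edge -> no flip
Dir S: edge -> no flip
Dir SE: edge -> no flip

Answer: (4,4)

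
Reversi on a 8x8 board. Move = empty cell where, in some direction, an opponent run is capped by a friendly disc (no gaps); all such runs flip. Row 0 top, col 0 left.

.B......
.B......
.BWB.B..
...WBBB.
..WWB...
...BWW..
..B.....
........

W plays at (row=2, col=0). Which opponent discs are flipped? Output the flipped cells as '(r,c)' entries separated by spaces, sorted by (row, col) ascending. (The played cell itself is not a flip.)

Answer: (2,1)

Derivation:
Dir NW: edge -> no flip
Dir N: first cell '.' (not opp) -> no flip
Dir NE: opp run (1,1), next='.' -> no flip
Dir W: edge -> no flip
Dir E: opp run (2,1) capped by W -> flip
Dir SW: edge -> no flip
Dir S: first cell '.' (not opp) -> no flip
Dir SE: first cell '.' (not opp) -> no flip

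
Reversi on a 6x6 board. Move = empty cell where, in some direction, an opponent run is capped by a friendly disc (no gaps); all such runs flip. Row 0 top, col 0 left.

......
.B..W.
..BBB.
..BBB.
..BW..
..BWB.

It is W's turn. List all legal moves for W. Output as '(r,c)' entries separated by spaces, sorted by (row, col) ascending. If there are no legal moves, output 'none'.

Answer: (1,3) (2,1) (2,5) (3,1) (4,1) (4,4) (5,1) (5,5)

Derivation:
(0,0): no bracket -> illegal
(0,1): no bracket -> illegal
(0,2): no bracket -> illegal
(1,0): no bracket -> illegal
(1,2): no bracket -> illegal
(1,3): flips 2 -> legal
(1,5): no bracket -> illegal
(2,0): no bracket -> illegal
(2,1): flips 1 -> legal
(2,5): flips 1 -> legal
(3,1): flips 1 -> legal
(3,5): no bracket -> illegal
(4,1): flips 3 -> legal
(4,4): flips 2 -> legal
(4,5): no bracket -> illegal
(5,1): flips 1 -> legal
(5,5): flips 1 -> legal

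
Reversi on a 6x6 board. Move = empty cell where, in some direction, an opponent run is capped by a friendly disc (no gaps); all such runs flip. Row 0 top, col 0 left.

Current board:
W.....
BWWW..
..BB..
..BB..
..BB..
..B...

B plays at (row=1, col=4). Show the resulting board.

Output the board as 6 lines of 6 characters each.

Place B at (1,4); scan 8 dirs for brackets.
Dir NW: first cell '.' (not opp) -> no flip
Dir N: first cell '.' (not opp) -> no flip
Dir NE: first cell '.' (not opp) -> no flip
Dir W: opp run (1,3) (1,2) (1,1) capped by B -> flip
Dir E: first cell '.' (not opp) -> no flip
Dir SW: first cell 'B' (not opp) -> no flip
Dir S: first cell '.' (not opp) -> no flip
Dir SE: first cell '.' (not opp) -> no flip
All flips: (1,1) (1,2) (1,3)

Answer: W.....
BBBBB.
..BB..
..BB..
..BB..
..B...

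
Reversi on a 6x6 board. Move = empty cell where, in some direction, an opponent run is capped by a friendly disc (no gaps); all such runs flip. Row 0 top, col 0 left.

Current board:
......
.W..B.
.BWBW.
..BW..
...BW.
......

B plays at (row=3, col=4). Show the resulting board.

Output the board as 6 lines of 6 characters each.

Answer: ......
.W..B.
.BWBB.
..BBB.
...BW.
......

Derivation:
Place B at (3,4); scan 8 dirs for brackets.
Dir NW: first cell 'B' (not opp) -> no flip
Dir N: opp run (2,4) capped by B -> flip
Dir NE: first cell '.' (not opp) -> no flip
Dir W: opp run (3,3) capped by B -> flip
Dir E: first cell '.' (not opp) -> no flip
Dir SW: first cell 'B' (not opp) -> no flip
Dir S: opp run (4,4), next='.' -> no flip
Dir SE: first cell '.' (not opp) -> no flip
All flips: (2,4) (3,3)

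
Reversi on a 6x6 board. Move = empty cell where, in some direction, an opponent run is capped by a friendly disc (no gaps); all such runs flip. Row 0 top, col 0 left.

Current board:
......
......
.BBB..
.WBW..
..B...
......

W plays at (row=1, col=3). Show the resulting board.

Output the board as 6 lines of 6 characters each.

Answer: ......
...W..
.BWW..
.WBW..
..B...
......

Derivation:
Place W at (1,3); scan 8 dirs for brackets.
Dir NW: first cell '.' (not opp) -> no flip
Dir N: first cell '.' (not opp) -> no flip
Dir NE: first cell '.' (not opp) -> no flip
Dir W: first cell '.' (not opp) -> no flip
Dir E: first cell '.' (not opp) -> no flip
Dir SW: opp run (2,2) capped by W -> flip
Dir S: opp run (2,3) capped by W -> flip
Dir SE: first cell '.' (not opp) -> no flip
All flips: (2,2) (2,3)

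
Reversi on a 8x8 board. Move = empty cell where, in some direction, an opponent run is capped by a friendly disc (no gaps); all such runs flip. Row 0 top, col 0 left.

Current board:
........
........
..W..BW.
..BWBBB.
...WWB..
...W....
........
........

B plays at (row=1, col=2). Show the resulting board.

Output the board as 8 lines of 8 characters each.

Answer: ........
..B.....
..B..BW.
..BWBBB.
...WWB..
...W....
........
........

Derivation:
Place B at (1,2); scan 8 dirs for brackets.
Dir NW: first cell '.' (not opp) -> no flip
Dir N: first cell '.' (not opp) -> no flip
Dir NE: first cell '.' (not opp) -> no flip
Dir W: first cell '.' (not opp) -> no flip
Dir E: first cell '.' (not opp) -> no flip
Dir SW: first cell '.' (not opp) -> no flip
Dir S: opp run (2,2) capped by B -> flip
Dir SE: first cell '.' (not opp) -> no flip
All flips: (2,2)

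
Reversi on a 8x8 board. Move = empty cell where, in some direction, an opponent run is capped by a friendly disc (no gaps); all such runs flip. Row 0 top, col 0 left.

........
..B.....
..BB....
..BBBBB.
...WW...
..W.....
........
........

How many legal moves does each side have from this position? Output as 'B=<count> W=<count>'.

Answer: B=4 W=6

Derivation:
-- B to move --
(4,1): no bracket -> illegal
(4,2): no bracket -> illegal
(4,5): no bracket -> illegal
(5,1): no bracket -> illegal
(5,3): flips 2 -> legal
(5,4): flips 2 -> legal
(5,5): flips 1 -> legal
(6,1): flips 2 -> legal
(6,2): no bracket -> illegal
(6,3): no bracket -> illegal
B mobility = 4
-- W to move --
(0,1): no bracket -> illegal
(0,2): no bracket -> illegal
(0,3): no bracket -> illegal
(1,1): flips 2 -> legal
(1,3): flips 2 -> legal
(1,4): no bracket -> illegal
(2,1): flips 1 -> legal
(2,4): flips 1 -> legal
(2,5): flips 1 -> legal
(2,6): flips 1 -> legal
(2,7): no bracket -> illegal
(3,1): no bracket -> illegal
(3,7): no bracket -> illegal
(4,1): no bracket -> illegal
(4,2): no bracket -> illegal
(4,5): no bracket -> illegal
(4,6): no bracket -> illegal
(4,7): no bracket -> illegal
W mobility = 6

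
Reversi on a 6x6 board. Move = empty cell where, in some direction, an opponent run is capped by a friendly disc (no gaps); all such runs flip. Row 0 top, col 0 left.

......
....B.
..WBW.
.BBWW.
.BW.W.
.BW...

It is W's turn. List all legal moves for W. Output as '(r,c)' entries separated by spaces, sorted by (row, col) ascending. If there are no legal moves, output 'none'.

(0,3): no bracket -> illegal
(0,4): flips 1 -> legal
(0,5): no bracket -> illegal
(1,2): flips 1 -> legal
(1,3): flips 1 -> legal
(1,5): no bracket -> illegal
(2,0): flips 1 -> legal
(2,1): no bracket -> illegal
(2,5): no bracket -> illegal
(3,0): flips 3 -> legal
(4,0): flips 2 -> legal
(4,3): no bracket -> illegal
(5,0): flips 1 -> legal

Answer: (0,4) (1,2) (1,3) (2,0) (3,0) (4,0) (5,0)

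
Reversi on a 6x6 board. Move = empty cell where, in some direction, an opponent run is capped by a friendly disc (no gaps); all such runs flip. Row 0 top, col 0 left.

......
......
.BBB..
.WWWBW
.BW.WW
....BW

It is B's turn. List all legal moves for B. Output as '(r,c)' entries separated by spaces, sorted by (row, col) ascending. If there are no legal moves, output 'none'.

Answer: (3,0) (4,0) (4,3) (5,2)

Derivation:
(2,0): no bracket -> illegal
(2,4): no bracket -> illegal
(2,5): no bracket -> illegal
(3,0): flips 3 -> legal
(4,0): flips 1 -> legal
(4,3): flips 3 -> legal
(5,1): no bracket -> illegal
(5,2): flips 2 -> legal
(5,3): no bracket -> illegal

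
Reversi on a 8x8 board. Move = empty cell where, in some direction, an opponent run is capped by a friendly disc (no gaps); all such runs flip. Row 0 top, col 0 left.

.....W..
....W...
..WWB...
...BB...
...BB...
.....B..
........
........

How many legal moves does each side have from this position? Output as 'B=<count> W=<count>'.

-- B to move --
(0,3): no bracket -> illegal
(0,4): flips 1 -> legal
(0,6): no bracket -> illegal
(1,1): flips 1 -> legal
(1,2): flips 1 -> legal
(1,3): flips 1 -> legal
(1,5): no bracket -> illegal
(1,6): no bracket -> illegal
(2,1): flips 2 -> legal
(2,5): no bracket -> illegal
(3,1): no bracket -> illegal
(3,2): no bracket -> illegal
B mobility = 5
-- W to move --
(1,3): no bracket -> illegal
(1,5): no bracket -> illegal
(2,5): flips 1 -> legal
(3,2): no bracket -> illegal
(3,5): no bracket -> illegal
(4,2): no bracket -> illegal
(4,5): flips 1 -> legal
(4,6): no bracket -> illegal
(5,2): no bracket -> illegal
(5,3): flips 2 -> legal
(5,4): flips 3 -> legal
(5,6): no bracket -> illegal
(6,4): no bracket -> illegal
(6,5): no bracket -> illegal
(6,6): flips 3 -> legal
W mobility = 5

Answer: B=5 W=5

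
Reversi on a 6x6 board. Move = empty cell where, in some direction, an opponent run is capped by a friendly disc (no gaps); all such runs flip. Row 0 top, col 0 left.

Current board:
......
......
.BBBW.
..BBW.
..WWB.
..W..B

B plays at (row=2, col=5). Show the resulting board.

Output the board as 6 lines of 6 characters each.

Place B at (2,5); scan 8 dirs for brackets.
Dir NW: first cell '.' (not opp) -> no flip
Dir N: first cell '.' (not opp) -> no flip
Dir NE: edge -> no flip
Dir W: opp run (2,4) capped by B -> flip
Dir E: edge -> no flip
Dir SW: opp run (3,4) (4,3) (5,2), next=edge -> no flip
Dir S: first cell '.' (not opp) -> no flip
Dir SE: edge -> no flip
All flips: (2,4)

Answer: ......
......
.BBBBB
..BBW.
..WWB.
..W..B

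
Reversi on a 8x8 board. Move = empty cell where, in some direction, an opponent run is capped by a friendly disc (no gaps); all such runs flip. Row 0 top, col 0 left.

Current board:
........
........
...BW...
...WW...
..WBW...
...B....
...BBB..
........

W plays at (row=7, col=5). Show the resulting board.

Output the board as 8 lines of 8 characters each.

Answer: ........
........
...BW...
...WW...
..WBW...
...W....
...BWB..
.....W..

Derivation:
Place W at (7,5); scan 8 dirs for brackets.
Dir NW: opp run (6,4) (5,3) capped by W -> flip
Dir N: opp run (6,5), next='.' -> no flip
Dir NE: first cell '.' (not opp) -> no flip
Dir W: first cell '.' (not opp) -> no flip
Dir E: first cell '.' (not opp) -> no flip
Dir SW: edge -> no flip
Dir S: edge -> no flip
Dir SE: edge -> no flip
All flips: (5,3) (6,4)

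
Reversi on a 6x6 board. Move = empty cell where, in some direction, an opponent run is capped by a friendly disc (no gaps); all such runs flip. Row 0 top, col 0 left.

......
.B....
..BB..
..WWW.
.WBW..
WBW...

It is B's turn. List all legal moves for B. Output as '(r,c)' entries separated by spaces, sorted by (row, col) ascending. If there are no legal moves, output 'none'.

Answer: (2,4) (3,1) (4,0) (4,4) (4,5) (5,3)

Derivation:
(2,1): no bracket -> illegal
(2,4): flips 1 -> legal
(2,5): no bracket -> illegal
(3,0): no bracket -> illegal
(3,1): flips 1 -> legal
(3,5): no bracket -> illegal
(4,0): flips 1 -> legal
(4,4): flips 2 -> legal
(4,5): flips 1 -> legal
(5,3): flips 3 -> legal
(5,4): no bracket -> illegal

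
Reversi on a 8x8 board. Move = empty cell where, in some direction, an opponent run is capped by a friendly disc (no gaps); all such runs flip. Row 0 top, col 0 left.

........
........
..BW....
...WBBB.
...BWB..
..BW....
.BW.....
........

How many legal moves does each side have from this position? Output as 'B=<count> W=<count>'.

-- B to move --
(1,2): flips 1 -> legal
(1,3): flips 2 -> legal
(1,4): no bracket -> illegal
(2,4): flips 1 -> legal
(3,2): flips 1 -> legal
(4,2): no bracket -> illegal
(5,1): no bracket -> illegal
(5,4): flips 2 -> legal
(5,5): flips 2 -> legal
(6,3): flips 2 -> legal
(6,4): no bracket -> illegal
(7,1): flips 3 -> legal
(7,2): flips 1 -> legal
(7,3): no bracket -> illegal
B mobility = 9
-- W to move --
(1,1): flips 1 -> legal
(1,2): no bracket -> illegal
(1,3): no bracket -> illegal
(2,1): flips 1 -> legal
(2,4): flips 1 -> legal
(2,5): no bracket -> illegal
(2,6): flips 1 -> legal
(2,7): no bracket -> illegal
(3,1): no bracket -> illegal
(3,2): no bracket -> illegal
(3,7): flips 3 -> legal
(4,1): no bracket -> illegal
(4,2): flips 2 -> legal
(4,6): flips 1 -> legal
(4,7): no bracket -> illegal
(5,0): no bracket -> illegal
(5,1): flips 1 -> legal
(5,4): no bracket -> illegal
(5,5): no bracket -> illegal
(5,6): flips 2 -> legal
(6,0): flips 1 -> legal
(6,3): no bracket -> illegal
(7,0): no bracket -> illegal
(7,1): no bracket -> illegal
(7,2): no bracket -> illegal
W mobility = 10

Answer: B=9 W=10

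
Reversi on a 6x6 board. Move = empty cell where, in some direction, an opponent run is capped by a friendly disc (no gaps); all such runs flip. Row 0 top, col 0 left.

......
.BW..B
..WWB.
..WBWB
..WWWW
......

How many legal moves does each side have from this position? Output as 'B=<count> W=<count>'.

Answer: B=7 W=4

Derivation:
-- B to move --
(0,1): no bracket -> illegal
(0,2): no bracket -> illegal
(0,3): no bracket -> illegal
(1,3): flips 2 -> legal
(1,4): no bracket -> illegal
(2,1): flips 2 -> legal
(2,5): no bracket -> illegal
(3,1): flips 1 -> legal
(4,1): no bracket -> illegal
(5,1): flips 1 -> legal
(5,2): no bracket -> illegal
(5,3): flips 2 -> legal
(5,4): flips 2 -> legal
(5,5): flips 2 -> legal
B mobility = 7
-- W to move --
(0,0): flips 1 -> legal
(0,1): no bracket -> illegal
(0,2): no bracket -> illegal
(0,4): no bracket -> illegal
(0,5): no bracket -> illegal
(1,0): flips 1 -> legal
(1,3): no bracket -> illegal
(1,4): flips 1 -> legal
(2,0): no bracket -> illegal
(2,1): no bracket -> illegal
(2,5): flips 2 -> legal
W mobility = 4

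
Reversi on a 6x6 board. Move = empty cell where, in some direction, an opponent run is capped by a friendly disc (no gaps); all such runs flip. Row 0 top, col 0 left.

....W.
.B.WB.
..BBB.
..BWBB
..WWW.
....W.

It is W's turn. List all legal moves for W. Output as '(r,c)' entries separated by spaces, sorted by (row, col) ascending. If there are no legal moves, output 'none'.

Answer: (0,0) (1,2) (1,5) (2,1) (2,5) (3,1)

Derivation:
(0,0): flips 2 -> legal
(0,1): no bracket -> illegal
(0,2): no bracket -> illegal
(0,3): no bracket -> illegal
(0,5): no bracket -> illegal
(1,0): no bracket -> illegal
(1,2): flips 2 -> legal
(1,5): flips 2 -> legal
(2,0): no bracket -> illegal
(2,1): flips 1 -> legal
(2,5): flips 1 -> legal
(3,1): flips 2 -> legal
(4,1): no bracket -> illegal
(4,5): no bracket -> illegal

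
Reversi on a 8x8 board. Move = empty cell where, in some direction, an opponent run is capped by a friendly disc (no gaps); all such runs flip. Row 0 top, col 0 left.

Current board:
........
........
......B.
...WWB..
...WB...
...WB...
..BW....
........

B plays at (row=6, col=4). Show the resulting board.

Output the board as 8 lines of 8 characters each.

Place B at (6,4); scan 8 dirs for brackets.
Dir NW: opp run (5,3), next='.' -> no flip
Dir N: first cell 'B' (not opp) -> no flip
Dir NE: first cell '.' (not opp) -> no flip
Dir W: opp run (6,3) capped by B -> flip
Dir E: first cell '.' (not opp) -> no flip
Dir SW: first cell '.' (not opp) -> no flip
Dir S: first cell '.' (not opp) -> no flip
Dir SE: first cell '.' (not opp) -> no flip
All flips: (6,3)

Answer: ........
........
......B.
...WWB..
...WB...
...WB...
..BBB...
........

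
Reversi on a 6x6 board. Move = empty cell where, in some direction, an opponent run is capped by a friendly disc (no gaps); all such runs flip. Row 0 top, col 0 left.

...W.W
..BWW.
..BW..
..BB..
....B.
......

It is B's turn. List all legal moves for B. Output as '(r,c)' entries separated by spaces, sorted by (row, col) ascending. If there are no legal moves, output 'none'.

Answer: (0,4) (1,5) (2,4) (3,4)

Derivation:
(0,2): no bracket -> illegal
(0,4): flips 1 -> legal
(1,5): flips 2 -> legal
(2,4): flips 1 -> legal
(2,5): no bracket -> illegal
(3,4): flips 1 -> legal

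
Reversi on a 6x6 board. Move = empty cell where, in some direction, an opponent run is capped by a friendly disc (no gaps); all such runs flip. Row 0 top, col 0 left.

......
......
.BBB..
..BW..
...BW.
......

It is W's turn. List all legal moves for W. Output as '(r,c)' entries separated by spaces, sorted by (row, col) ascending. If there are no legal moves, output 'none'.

(1,0): no bracket -> illegal
(1,1): flips 1 -> legal
(1,2): no bracket -> illegal
(1,3): flips 1 -> legal
(1,4): no bracket -> illegal
(2,0): no bracket -> illegal
(2,4): no bracket -> illegal
(3,0): no bracket -> illegal
(3,1): flips 1 -> legal
(3,4): no bracket -> illegal
(4,1): no bracket -> illegal
(4,2): flips 1 -> legal
(5,2): no bracket -> illegal
(5,3): flips 1 -> legal
(5,4): no bracket -> illegal

Answer: (1,1) (1,3) (3,1) (4,2) (5,3)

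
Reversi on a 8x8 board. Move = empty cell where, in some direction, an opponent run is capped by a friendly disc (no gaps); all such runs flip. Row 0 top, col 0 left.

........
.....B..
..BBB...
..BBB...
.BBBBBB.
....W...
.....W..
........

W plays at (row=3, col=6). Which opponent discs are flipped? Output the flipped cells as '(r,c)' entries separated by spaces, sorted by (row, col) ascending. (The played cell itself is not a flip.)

Dir NW: first cell '.' (not opp) -> no flip
Dir N: first cell '.' (not opp) -> no flip
Dir NE: first cell '.' (not opp) -> no flip
Dir W: first cell '.' (not opp) -> no flip
Dir E: first cell '.' (not opp) -> no flip
Dir SW: opp run (4,5) capped by W -> flip
Dir S: opp run (4,6), next='.' -> no flip
Dir SE: first cell '.' (not opp) -> no flip

Answer: (4,5)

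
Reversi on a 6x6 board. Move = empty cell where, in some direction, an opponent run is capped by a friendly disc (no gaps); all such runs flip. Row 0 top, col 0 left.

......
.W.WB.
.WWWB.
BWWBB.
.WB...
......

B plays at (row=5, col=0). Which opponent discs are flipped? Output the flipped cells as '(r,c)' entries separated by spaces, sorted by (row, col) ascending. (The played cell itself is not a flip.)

Dir NW: edge -> no flip
Dir N: first cell '.' (not opp) -> no flip
Dir NE: opp run (4,1) (3,2) (2,3) capped by B -> flip
Dir W: edge -> no flip
Dir E: first cell '.' (not opp) -> no flip
Dir SW: edge -> no flip
Dir S: edge -> no flip
Dir SE: edge -> no flip

Answer: (2,3) (3,2) (4,1)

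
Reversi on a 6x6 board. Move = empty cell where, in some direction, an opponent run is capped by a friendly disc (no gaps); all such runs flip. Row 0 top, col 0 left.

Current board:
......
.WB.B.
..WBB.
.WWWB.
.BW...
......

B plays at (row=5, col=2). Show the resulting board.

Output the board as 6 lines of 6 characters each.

Answer: ......
.WB.B.
..BBB.
.WBWB.
.BB...
..B...

Derivation:
Place B at (5,2); scan 8 dirs for brackets.
Dir NW: first cell 'B' (not opp) -> no flip
Dir N: opp run (4,2) (3,2) (2,2) capped by B -> flip
Dir NE: first cell '.' (not opp) -> no flip
Dir W: first cell '.' (not opp) -> no flip
Dir E: first cell '.' (not opp) -> no flip
Dir SW: edge -> no flip
Dir S: edge -> no flip
Dir SE: edge -> no flip
All flips: (2,2) (3,2) (4,2)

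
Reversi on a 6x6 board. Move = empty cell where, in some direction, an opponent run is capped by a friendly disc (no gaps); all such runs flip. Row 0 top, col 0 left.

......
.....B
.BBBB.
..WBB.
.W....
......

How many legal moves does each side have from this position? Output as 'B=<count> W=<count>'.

-- B to move --
(3,0): no bracket -> illegal
(3,1): flips 1 -> legal
(4,0): no bracket -> illegal
(4,2): flips 1 -> legal
(4,3): flips 1 -> legal
(5,0): flips 2 -> legal
(5,1): no bracket -> illegal
(5,2): no bracket -> illegal
B mobility = 4
-- W to move --
(0,4): no bracket -> illegal
(0,5): no bracket -> illegal
(1,0): flips 1 -> legal
(1,1): no bracket -> illegal
(1,2): flips 1 -> legal
(1,3): no bracket -> illegal
(1,4): flips 1 -> legal
(2,0): no bracket -> illegal
(2,5): no bracket -> illegal
(3,0): no bracket -> illegal
(3,1): no bracket -> illegal
(3,5): flips 2 -> legal
(4,2): no bracket -> illegal
(4,3): no bracket -> illegal
(4,4): no bracket -> illegal
(4,5): no bracket -> illegal
W mobility = 4

Answer: B=4 W=4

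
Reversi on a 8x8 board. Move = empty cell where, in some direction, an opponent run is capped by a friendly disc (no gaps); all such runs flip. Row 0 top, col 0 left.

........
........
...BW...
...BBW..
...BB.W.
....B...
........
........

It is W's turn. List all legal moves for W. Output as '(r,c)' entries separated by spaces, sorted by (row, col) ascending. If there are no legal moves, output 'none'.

Answer: (2,2) (3,2) (4,2) (5,3) (6,4)

Derivation:
(1,2): no bracket -> illegal
(1,3): no bracket -> illegal
(1,4): no bracket -> illegal
(2,2): flips 1 -> legal
(2,5): no bracket -> illegal
(3,2): flips 2 -> legal
(4,2): flips 1 -> legal
(4,5): no bracket -> illegal
(5,2): no bracket -> illegal
(5,3): flips 1 -> legal
(5,5): no bracket -> illegal
(6,3): no bracket -> illegal
(6,4): flips 3 -> legal
(6,5): no bracket -> illegal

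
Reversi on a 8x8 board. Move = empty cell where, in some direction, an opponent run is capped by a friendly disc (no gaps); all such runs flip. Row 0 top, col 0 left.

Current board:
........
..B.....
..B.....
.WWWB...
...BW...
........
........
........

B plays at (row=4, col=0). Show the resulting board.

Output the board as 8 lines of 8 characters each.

Answer: ........
..B.....
..B.....
.BWWB...
B..BW...
........
........
........

Derivation:
Place B at (4,0); scan 8 dirs for brackets.
Dir NW: edge -> no flip
Dir N: first cell '.' (not opp) -> no flip
Dir NE: opp run (3,1) capped by B -> flip
Dir W: edge -> no flip
Dir E: first cell '.' (not opp) -> no flip
Dir SW: edge -> no flip
Dir S: first cell '.' (not opp) -> no flip
Dir SE: first cell '.' (not opp) -> no flip
All flips: (3,1)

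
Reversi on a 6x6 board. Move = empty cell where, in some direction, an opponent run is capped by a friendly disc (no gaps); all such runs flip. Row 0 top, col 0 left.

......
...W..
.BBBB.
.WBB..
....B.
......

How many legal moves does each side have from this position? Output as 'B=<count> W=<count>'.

Answer: B=6 W=4

Derivation:
-- B to move --
(0,2): flips 1 -> legal
(0,3): flips 1 -> legal
(0,4): flips 1 -> legal
(1,2): no bracket -> illegal
(1,4): no bracket -> illegal
(2,0): no bracket -> illegal
(3,0): flips 1 -> legal
(4,0): flips 1 -> legal
(4,1): flips 1 -> legal
(4,2): no bracket -> illegal
B mobility = 6
-- W to move --
(1,0): no bracket -> illegal
(1,1): flips 1 -> legal
(1,2): no bracket -> illegal
(1,4): no bracket -> illegal
(1,5): no bracket -> illegal
(2,0): no bracket -> illegal
(2,5): no bracket -> illegal
(3,0): no bracket -> illegal
(3,4): flips 2 -> legal
(3,5): flips 1 -> legal
(4,1): no bracket -> illegal
(4,2): no bracket -> illegal
(4,3): flips 2 -> legal
(4,5): no bracket -> illegal
(5,3): no bracket -> illegal
(5,4): no bracket -> illegal
(5,5): no bracket -> illegal
W mobility = 4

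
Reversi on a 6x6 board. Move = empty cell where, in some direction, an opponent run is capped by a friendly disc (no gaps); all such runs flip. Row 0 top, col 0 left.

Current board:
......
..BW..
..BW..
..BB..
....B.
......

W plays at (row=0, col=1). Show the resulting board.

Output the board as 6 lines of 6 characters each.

Place W at (0,1); scan 8 dirs for brackets.
Dir NW: edge -> no flip
Dir N: edge -> no flip
Dir NE: edge -> no flip
Dir W: first cell '.' (not opp) -> no flip
Dir E: first cell '.' (not opp) -> no flip
Dir SW: first cell '.' (not opp) -> no flip
Dir S: first cell '.' (not opp) -> no flip
Dir SE: opp run (1,2) capped by W -> flip
All flips: (1,2)

Answer: .W....
..WW..
..BW..
..BB..
....B.
......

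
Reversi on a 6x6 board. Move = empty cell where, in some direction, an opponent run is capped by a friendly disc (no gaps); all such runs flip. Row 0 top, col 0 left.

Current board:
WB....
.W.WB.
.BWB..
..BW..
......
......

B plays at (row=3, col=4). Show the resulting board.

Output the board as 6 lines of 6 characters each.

Answer: WB....
.W.WB.
.BWB..
..BBB.
......
......

Derivation:
Place B at (3,4); scan 8 dirs for brackets.
Dir NW: first cell 'B' (not opp) -> no flip
Dir N: first cell '.' (not opp) -> no flip
Dir NE: first cell '.' (not opp) -> no flip
Dir W: opp run (3,3) capped by B -> flip
Dir E: first cell '.' (not opp) -> no flip
Dir SW: first cell '.' (not opp) -> no flip
Dir S: first cell '.' (not opp) -> no flip
Dir SE: first cell '.' (not opp) -> no flip
All flips: (3,3)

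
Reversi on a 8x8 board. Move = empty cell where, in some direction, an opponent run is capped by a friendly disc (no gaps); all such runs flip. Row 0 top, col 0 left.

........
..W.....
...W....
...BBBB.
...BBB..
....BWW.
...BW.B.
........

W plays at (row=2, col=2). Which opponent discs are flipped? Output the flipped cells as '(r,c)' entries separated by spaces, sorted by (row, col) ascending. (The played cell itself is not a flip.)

Dir NW: first cell '.' (not opp) -> no flip
Dir N: first cell 'W' (not opp) -> no flip
Dir NE: first cell '.' (not opp) -> no flip
Dir W: first cell '.' (not opp) -> no flip
Dir E: first cell 'W' (not opp) -> no flip
Dir SW: first cell '.' (not opp) -> no flip
Dir S: first cell '.' (not opp) -> no flip
Dir SE: opp run (3,3) (4,4) capped by W -> flip

Answer: (3,3) (4,4)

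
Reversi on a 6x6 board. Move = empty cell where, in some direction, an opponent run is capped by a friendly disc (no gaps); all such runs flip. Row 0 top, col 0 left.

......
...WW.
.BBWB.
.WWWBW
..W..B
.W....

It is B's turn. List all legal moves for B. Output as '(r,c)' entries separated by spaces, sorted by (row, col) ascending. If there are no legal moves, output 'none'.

Answer: (0,2) (0,4) (1,2) (2,5) (3,0) (4,0) (4,1) (4,3) (4,4) (5,2)

Derivation:
(0,2): flips 1 -> legal
(0,3): no bracket -> illegal
(0,4): flips 2 -> legal
(0,5): no bracket -> illegal
(1,2): flips 1 -> legal
(1,5): no bracket -> illegal
(2,0): no bracket -> illegal
(2,5): flips 1 -> legal
(3,0): flips 3 -> legal
(4,0): flips 1 -> legal
(4,1): flips 1 -> legal
(4,3): flips 1 -> legal
(4,4): flips 1 -> legal
(5,0): no bracket -> illegal
(5,2): flips 2 -> legal
(5,3): no bracket -> illegal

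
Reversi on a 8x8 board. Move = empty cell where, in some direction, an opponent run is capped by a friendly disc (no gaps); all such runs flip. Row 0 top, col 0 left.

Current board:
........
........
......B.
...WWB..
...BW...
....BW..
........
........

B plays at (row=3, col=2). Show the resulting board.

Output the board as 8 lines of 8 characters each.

Place B at (3,2); scan 8 dirs for brackets.
Dir NW: first cell '.' (not opp) -> no flip
Dir N: first cell '.' (not opp) -> no flip
Dir NE: first cell '.' (not opp) -> no flip
Dir W: first cell '.' (not opp) -> no flip
Dir E: opp run (3,3) (3,4) capped by B -> flip
Dir SW: first cell '.' (not opp) -> no flip
Dir S: first cell '.' (not opp) -> no flip
Dir SE: first cell 'B' (not opp) -> no flip
All flips: (3,3) (3,4)

Answer: ........
........
......B.
..BBBB..
...BW...
....BW..
........
........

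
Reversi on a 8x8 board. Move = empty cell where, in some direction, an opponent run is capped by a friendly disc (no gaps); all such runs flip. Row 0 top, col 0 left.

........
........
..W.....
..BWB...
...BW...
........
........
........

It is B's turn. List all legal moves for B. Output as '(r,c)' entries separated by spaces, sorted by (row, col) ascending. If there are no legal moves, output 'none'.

(1,1): no bracket -> illegal
(1,2): flips 1 -> legal
(1,3): no bracket -> illegal
(2,1): no bracket -> illegal
(2,3): flips 1 -> legal
(2,4): no bracket -> illegal
(3,1): no bracket -> illegal
(3,5): no bracket -> illegal
(4,2): no bracket -> illegal
(4,5): flips 1 -> legal
(5,3): no bracket -> illegal
(5,4): flips 1 -> legal
(5,5): no bracket -> illegal

Answer: (1,2) (2,3) (4,5) (5,4)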